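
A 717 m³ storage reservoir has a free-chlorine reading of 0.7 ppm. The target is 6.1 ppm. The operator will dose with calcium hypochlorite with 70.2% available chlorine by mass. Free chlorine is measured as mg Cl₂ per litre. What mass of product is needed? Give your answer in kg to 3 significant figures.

5.52 kg

Volume: 717 m³ = 717,000 L.
Chlorine deficit: 6.1 − 0.7 = 5.4 ppm = 5.4 mg/L as Cl₂.
Cl₂ equivalent needed: 5.4 mg/L × 717,000 L = 3,872,000 mg = 3872 g.
Product at 70.2% available chlorine: 3872 / 0.702 = 5515 g.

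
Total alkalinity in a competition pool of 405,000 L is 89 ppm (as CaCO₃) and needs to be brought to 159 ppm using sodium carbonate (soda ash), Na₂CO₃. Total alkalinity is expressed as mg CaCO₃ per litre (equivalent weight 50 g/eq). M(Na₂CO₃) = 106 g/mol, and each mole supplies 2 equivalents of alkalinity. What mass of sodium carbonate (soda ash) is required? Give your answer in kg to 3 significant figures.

Alkalinity to add: (159 − 89) = 70 mg/L as CaCO₃ × 405,000 L = 28,350 g as CaCO₃.
Equivalents: 28,350 g ÷ 50 g/eq = 567 eq.
Each mole of Na₂CO₃ supplies 2 eq, so 567 / 2 = 283.5 mol.
Mass: 283.5 mol × 106 g/mol = 30,050 g.

30.1 kg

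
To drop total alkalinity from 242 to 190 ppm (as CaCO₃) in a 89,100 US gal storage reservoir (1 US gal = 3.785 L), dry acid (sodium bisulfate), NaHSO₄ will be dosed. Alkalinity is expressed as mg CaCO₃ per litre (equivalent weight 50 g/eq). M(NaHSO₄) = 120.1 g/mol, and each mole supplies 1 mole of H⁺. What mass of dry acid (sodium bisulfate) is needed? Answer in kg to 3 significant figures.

42.1 kg

Volume: 89,100 US gal × 3.785 L/gal = 337,244 L.
Alkalinity to neutralize: (242 − 190) = 52 mg/L as CaCO₃ × 337,244 L = 17,540 g as CaCO₃.
Equivalents of H⁺ required: 17,540 ÷ 50 g/eq = 350.7 eq = 350.7 mol NaHSO₄.
Mass of NaHSO₄: 350.7 × 120.1 = 42,120 g.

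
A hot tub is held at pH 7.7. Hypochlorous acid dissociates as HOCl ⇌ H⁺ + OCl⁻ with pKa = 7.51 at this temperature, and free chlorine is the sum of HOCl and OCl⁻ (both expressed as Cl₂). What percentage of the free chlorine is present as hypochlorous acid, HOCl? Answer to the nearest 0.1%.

[OCl⁻]/[HOCl] = 10^(pH − pKa) = 10^(7.7 − 7.51) = 10^0.19 = 1.549.
Fraction as HOCl = 1 / (1 + 1.549) = 0.3923.

39.2%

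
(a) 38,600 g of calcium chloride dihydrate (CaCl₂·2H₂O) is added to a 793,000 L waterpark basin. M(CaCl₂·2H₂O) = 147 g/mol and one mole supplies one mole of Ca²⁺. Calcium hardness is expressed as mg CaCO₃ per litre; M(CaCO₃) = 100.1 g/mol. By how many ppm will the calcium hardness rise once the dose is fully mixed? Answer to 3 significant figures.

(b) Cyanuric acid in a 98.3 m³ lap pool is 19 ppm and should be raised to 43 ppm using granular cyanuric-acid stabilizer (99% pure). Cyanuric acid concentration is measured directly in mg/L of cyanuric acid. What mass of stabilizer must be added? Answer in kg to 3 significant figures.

(a) 33.1 ppm; (b) 2.38 kg

(a) Moles of Ca²⁺: 38,600 g ÷ 147 g/mol = 262.6 mol.
(a) As CaCO₃: 262.6 mol × 100.1 g/mol = 26,280 g.
(a) Rise: 26,280 g / 793,000 L × 1000 = 33.15 mg/L.

(b) Volume: 98.3 m³ = 98,300 L.
(b) CYA to add: (43 − 19) = 24 mg/L × 98,300 L = 2359 g cyanuric acid.
(b) At 99% purity: 2359 / 0.99 = 2383 g product.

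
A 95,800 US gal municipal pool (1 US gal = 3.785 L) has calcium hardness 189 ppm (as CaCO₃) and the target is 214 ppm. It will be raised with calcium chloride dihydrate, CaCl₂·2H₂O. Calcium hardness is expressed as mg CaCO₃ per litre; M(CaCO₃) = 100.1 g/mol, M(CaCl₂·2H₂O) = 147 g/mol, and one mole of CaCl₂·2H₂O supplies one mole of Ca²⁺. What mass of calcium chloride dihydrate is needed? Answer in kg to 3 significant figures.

13.3 kg

Volume: 95,800 US gal × 3.785 L/gal = 362,603 L.
Hardness to add: (214 − 189) = 25 mg/L as CaCO₃ × 362,603 L = 9065 g as CaCO₃.
Moles of Ca²⁺ (1 mol Ca²⁺ ≡ 1 mol CaCO₃): 9065 / 100.1 g/mol = 90.56 mol.
Mass of CaCl₂·2H₂O: 90.56 × 147 = 13,310 g.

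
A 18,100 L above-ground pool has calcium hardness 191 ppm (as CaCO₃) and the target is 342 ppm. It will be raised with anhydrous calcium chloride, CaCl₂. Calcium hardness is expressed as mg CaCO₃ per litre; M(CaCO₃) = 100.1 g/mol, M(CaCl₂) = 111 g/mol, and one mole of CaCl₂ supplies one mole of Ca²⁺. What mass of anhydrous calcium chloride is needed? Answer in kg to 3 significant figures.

3.03 kg

Hardness to add: (342 − 191) = 151 mg/L as CaCO₃ × 18,100 L = 2733 g as CaCO₃.
Moles of Ca²⁺ (1 mol Ca²⁺ ≡ 1 mol CaCO₃): 2733 / 100.1 g/mol = 27.3 mol.
Mass of CaCl₂: 27.3 × 111 = 3031 g.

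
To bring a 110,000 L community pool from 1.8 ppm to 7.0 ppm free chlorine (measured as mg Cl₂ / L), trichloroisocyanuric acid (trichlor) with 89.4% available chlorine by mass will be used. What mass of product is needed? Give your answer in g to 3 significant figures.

640 g

Chlorine deficit: 7.0 − 1.8 = 5.2 ppm = 5.2 mg/L as Cl₂.
Cl₂ equivalent needed: 5.2 mg/L × 110,000 L = 572,000 mg = 572 g.
Product at 89.4% available chlorine: 572 / 0.894 = 639.8 g.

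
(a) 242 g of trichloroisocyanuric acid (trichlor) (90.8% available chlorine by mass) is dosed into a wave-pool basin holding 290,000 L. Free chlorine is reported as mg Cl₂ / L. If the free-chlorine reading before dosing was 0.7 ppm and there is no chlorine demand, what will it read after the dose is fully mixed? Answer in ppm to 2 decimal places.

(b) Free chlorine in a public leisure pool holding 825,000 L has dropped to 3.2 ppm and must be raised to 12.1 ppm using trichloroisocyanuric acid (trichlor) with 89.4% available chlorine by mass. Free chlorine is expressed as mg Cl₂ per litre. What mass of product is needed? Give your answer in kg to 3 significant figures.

(a) Available chlorine delivered: 242 g × 0.908 = 219.7 g as Cl₂.
(a) Concentration rise: 219.7 g / 290,000 L = 0.7577 mg/L = 0.76 ppm.
(a) Final FC: 0.7 + 0.76 = 1.46 ppm.

(b) Chlorine deficit: 12.1 − 3.2 = 8.9 ppm = 8.9 mg/L as Cl₂.
(b) Cl₂ equivalent needed: 8.9 mg/L × 825,000 L = 7,342,000 mg = 7342 g.
(b) Product at 89.4% available chlorine: 7342 / 0.894 = 8213 g.

(a) 1.46 ppm; (b) 8.21 kg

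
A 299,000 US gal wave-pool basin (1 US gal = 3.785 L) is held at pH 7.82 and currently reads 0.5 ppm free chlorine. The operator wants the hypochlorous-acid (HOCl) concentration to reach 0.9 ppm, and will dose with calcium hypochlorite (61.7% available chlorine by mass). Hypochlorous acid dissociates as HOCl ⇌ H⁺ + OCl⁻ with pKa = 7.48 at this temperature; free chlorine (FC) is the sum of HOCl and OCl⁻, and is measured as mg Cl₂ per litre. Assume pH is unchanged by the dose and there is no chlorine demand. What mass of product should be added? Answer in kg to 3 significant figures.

4.35 kg

Volume: 299,000 US gal × 3.785 L/gal = 1,131,715 L.
[OCl⁻]/[HOCl] = 10^(pH − pKa) = 10^(7.82 − 7.48) = 2.188; fraction as HOCl = 1/(1 + 2.188) = 0.3137.
Free chlorine required for 0.9 ppm HOCl: 0.9 / 0.3137 = 2.869 ppm.
FC to add: 2.869 − 0.5 = 2.369 mg/L as Cl₂.
Cl₂ equivalent: 2.369 mg/L × 1,131,715 L = 2681 g.
Product at 61.7% available Cl: 2681 / 0.617 = 4345 g.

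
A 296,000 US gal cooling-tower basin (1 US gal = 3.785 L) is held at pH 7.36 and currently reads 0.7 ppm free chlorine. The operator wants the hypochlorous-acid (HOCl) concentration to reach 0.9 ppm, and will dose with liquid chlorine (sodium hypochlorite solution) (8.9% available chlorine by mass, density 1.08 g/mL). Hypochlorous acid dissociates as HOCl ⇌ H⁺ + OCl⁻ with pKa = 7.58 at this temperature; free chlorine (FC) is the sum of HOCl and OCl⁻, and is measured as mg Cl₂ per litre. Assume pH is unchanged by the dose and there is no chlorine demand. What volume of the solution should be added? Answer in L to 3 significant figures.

Volume: 296,000 US gal × 3.785 L/gal = 1,120,360 L.
[OCl⁻]/[HOCl] = 10^(pH − pKa) = 10^(7.36 − 7.58) = 0.6026; fraction as HOCl = 1/(1 + 0.6026) = 0.624.
Free chlorine required for 0.9 ppm HOCl: 0.9 / 0.624 = 1.442 ppm.
FC to add: 1.442 − 0.7 = 0.7423 mg/L as Cl₂.
Cl₂ equivalent: 0.7423 mg/L × 1,120,360 L = 831.6 g.
Product at 8.9% available Cl: 831.6 / 0.089 = 9344 g.
Volume: 9344 g ÷ 1.08 g/mL = 8652 mL.

8.65 L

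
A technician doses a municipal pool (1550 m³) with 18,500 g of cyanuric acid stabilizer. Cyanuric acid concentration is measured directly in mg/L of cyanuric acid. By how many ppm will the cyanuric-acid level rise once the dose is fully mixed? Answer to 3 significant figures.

11.9 ppm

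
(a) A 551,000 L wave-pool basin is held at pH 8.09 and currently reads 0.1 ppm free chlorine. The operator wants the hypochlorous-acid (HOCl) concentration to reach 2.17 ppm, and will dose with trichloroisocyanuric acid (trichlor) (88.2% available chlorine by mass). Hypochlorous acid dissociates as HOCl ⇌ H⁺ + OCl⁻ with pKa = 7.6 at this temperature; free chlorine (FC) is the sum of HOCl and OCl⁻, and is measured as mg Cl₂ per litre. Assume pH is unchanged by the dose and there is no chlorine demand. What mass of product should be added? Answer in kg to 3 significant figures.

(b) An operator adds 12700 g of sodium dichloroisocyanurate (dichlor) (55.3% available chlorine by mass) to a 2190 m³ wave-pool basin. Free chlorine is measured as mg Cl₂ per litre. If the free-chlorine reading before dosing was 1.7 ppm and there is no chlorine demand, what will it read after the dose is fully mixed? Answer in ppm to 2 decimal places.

(a) 5.48 kg; (b) 4.91 ppm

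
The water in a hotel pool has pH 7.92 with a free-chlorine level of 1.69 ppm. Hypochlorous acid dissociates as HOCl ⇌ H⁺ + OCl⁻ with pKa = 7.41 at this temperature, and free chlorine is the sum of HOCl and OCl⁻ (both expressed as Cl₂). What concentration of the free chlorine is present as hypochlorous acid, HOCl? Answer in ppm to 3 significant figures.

0.399 ppm

[OCl⁻]/[HOCl] = 10^(pH − pKa) = 10^(7.92 − 7.41) = 10^0.51 = 3.236.
Fraction as HOCl = 1 / (1 + 3.236) = 0.2361.
HOCl = 0.2361 × 1.69 ppm = 0.399 ppm.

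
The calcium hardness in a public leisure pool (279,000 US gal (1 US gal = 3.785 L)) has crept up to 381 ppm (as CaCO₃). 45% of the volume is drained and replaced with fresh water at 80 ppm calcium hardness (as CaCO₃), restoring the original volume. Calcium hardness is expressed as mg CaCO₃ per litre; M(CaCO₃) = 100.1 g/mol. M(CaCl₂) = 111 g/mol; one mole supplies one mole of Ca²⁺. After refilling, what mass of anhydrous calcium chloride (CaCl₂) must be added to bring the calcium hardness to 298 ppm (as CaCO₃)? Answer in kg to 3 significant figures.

Volume: 279,000 US gal × 3.785 L/gal = 1,056,015 L.
After draining 45% and refilling: 381 × 0.55 + 80 × 0.45 = 245.55 ppm.
Deficit to target: 298 − 245.55 = 52.45 mg/L.
As CaCO₃: 52.45 mg/L × 1,056,015 L = 55,390 g; ÷ 100.1 = 553.3 mol Ca²⁺.
Mass: 553.3 × 111 = 61,420 g.

61.4 kg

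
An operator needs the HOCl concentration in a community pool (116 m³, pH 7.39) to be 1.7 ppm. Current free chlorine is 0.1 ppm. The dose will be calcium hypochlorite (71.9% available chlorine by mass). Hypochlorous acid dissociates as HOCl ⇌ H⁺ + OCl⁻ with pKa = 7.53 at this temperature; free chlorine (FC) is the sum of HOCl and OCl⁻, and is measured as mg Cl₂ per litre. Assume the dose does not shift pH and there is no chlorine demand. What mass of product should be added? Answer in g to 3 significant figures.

457 g

Volume: 116 m³ = 116,000 L.
[OCl⁻]/[HOCl] = 10^(pH − pKa) = 10^(7.39 − 7.53) = 0.7244; fraction as HOCl = 1/(1 + 0.7244) = 0.5799.
Free chlorine required for 1.7 ppm HOCl: 1.7 / 0.5799 = 2.932 ppm.
FC to add: 2.932 − 0.1 = 2.832 mg/L as Cl₂.
Cl₂ equivalent: 2.832 mg/L × 116,000 L = 328.5 g.
Product at 71.9% available Cl: 328.5 / 0.719 = 456.8 g.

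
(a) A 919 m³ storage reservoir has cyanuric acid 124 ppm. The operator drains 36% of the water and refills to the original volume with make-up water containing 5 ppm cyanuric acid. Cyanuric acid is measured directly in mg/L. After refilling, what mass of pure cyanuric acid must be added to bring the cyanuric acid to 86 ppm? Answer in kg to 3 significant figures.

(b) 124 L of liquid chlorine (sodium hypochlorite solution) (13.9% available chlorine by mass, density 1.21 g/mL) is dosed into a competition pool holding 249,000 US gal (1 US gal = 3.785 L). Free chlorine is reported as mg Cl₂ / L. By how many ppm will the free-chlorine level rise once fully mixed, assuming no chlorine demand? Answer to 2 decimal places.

(a) Volume: 919 m³ = 919,000 L.
(a) After draining 36% and refilling: 124 × 0.64 + 5 × 0.36 = 81.16 ppm.
(a) Deficit to target: 86 − 81.16 = 4.84 mg/L.
(a) Mass: 4.84 mg/L × 919,000 L = 4448 g cyanuric acid.

(b) Volume: 249,000 US gal × 3.785 L/gal = 942,465 L.
(b) Mass of solution: 124 L × 1000 mL/L × 1.21 g/mL = 150,000 g.
(b) Available chlorine delivered: 150,000 g × 0.139 = 20,860 g as Cl₂.
(b) Concentration rise: 20,860 g / 942,465 L = 22.13 mg/L = 22.13 ppm.

(a) 4.45 kg; (b) 22.13 ppm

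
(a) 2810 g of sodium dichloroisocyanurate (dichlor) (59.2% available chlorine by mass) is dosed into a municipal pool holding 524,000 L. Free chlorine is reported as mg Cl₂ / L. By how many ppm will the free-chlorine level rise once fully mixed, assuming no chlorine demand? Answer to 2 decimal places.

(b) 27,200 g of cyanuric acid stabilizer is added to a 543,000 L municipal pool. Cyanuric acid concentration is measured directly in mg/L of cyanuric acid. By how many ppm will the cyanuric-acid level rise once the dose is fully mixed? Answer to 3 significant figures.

(a) 3.17 ppm; (b) 50.1 ppm

(a) Available chlorine delivered: 2810 g × 0.592 = 1664 g as Cl₂.
(a) Concentration rise: 1664 g / 524,000 L = 3.175 mg/L = 3.17 ppm.

(b) Rise: 27,200 g / 543,000 L × 1000 = 50.09 mg/L.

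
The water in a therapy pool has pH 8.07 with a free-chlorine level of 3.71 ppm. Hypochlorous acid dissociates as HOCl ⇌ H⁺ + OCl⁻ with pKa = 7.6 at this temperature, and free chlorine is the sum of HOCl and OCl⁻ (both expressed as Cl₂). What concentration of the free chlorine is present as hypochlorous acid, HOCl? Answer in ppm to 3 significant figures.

0.939 ppm

[OCl⁻]/[HOCl] = 10^(pH − pKa) = 10^(8.07 − 7.6) = 10^0.47 = 2.951.
Fraction as HOCl = 1 / (1 + 2.951) = 0.2531.
HOCl = 0.2531 × 3.71 ppm = 0.939 ppm.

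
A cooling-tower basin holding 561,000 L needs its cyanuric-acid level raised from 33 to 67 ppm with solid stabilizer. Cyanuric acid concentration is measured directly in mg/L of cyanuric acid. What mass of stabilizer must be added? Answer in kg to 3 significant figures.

19.1 kg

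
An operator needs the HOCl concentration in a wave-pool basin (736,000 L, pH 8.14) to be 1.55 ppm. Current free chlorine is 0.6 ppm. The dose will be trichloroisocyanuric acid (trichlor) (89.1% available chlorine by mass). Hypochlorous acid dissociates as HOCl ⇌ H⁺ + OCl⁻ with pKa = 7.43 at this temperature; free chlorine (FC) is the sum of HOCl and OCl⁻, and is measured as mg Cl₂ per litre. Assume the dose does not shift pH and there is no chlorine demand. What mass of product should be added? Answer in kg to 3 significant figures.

[OCl⁻]/[HOCl] = 10^(pH − pKa) = 10^(8.14 − 7.43) = 5.129; fraction as HOCl = 1/(1 + 5.129) = 0.1632.
Free chlorine required for 1.55 ppm HOCl: 1.55 / 0.1632 = 9.499 ppm.
FC to add: 9.499 − 0.6 = 8.899 mg/L as Cl₂.
Cl₂ equivalent: 8.899 mg/L × 736,000 L = 6550 g.
Product at 89.1% available Cl: 6550 / 0.891 = 7351 g.

7.35 kg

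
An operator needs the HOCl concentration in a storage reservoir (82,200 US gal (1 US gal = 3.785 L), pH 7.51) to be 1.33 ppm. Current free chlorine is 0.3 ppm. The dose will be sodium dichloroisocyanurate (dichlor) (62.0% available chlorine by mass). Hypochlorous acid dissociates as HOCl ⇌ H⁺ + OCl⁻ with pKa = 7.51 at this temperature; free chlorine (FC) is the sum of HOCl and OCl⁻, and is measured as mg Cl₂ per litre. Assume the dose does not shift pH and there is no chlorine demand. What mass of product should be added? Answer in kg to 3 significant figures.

1.18 kg

Volume: 82,200 US gal × 3.785 L/gal = 311,127 L.
[OCl⁻]/[HOCl] = 10^(pH − pKa) = 10^(7.51 − 7.51) = 1; fraction as HOCl = 1/(1 + 1) = 0.5.
Free chlorine required for 1.33 ppm HOCl: 1.33 / 0.5 = 2.66 ppm.
FC to add: 2.66 − 0.3 = 2.36 mg/L as Cl₂.
Cl₂ equivalent: 2.36 mg/L × 311,127 L = 734.3 g.
Product at 62.0% available Cl: 734.3 / 0.62 = 1184 g.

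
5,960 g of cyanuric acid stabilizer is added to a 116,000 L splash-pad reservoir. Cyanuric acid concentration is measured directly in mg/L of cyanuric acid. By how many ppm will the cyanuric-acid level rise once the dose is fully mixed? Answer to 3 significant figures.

51.4 ppm

Rise: 5,960 g / 116,000 L × 1000 = 51.38 mg/L.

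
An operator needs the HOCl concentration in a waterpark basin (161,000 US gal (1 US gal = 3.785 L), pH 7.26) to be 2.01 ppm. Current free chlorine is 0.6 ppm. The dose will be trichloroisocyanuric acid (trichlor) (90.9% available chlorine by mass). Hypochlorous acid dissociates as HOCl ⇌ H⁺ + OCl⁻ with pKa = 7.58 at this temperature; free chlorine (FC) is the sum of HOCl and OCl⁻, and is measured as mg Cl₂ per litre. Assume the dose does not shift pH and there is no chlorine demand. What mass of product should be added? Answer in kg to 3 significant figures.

Volume: 161,000 US gal × 3.785 L/gal = 609,385 L.
[OCl⁻]/[HOCl] = 10^(pH − pKa) = 10^(7.26 − 7.58) = 0.4786; fraction as HOCl = 1/(1 + 0.4786) = 0.6763.
Free chlorine required for 2.01 ppm HOCl: 2.01 / 0.6763 = 2.972 ppm.
FC to add: 2.972 − 0.6 = 2.372 mg/L as Cl₂.
Cl₂ equivalent: 2.372 mg/L × 609,385 L = 1445 g.
Product at 90.9% available Cl: 1445 / 0.909 = 1590 g.

1.59 kg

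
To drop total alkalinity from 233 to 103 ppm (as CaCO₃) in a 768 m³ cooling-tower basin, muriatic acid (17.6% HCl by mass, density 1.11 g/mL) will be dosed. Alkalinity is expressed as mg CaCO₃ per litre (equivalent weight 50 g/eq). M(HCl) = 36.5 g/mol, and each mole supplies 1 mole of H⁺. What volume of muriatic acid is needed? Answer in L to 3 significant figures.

373 L

Volume: 768 m³ = 768,000 L.
Alkalinity to neutralize: (233 − 103) = 130 mg/L as CaCO₃ × 768,000 L = 99,840 g as CaCO₃.
Equivalents of H⁺ required: 99,840 ÷ 50 g/eq = 1997 eq = 1997 mol HCl.
Mass of HCl: 1997 × 36.5 = 72,880 g.
Mass of 17.6% solution: 72,880 / 0.176 = 414,100 g.
Volume: 414,100 g ÷ 1.11 g/mL = 373,100 mL.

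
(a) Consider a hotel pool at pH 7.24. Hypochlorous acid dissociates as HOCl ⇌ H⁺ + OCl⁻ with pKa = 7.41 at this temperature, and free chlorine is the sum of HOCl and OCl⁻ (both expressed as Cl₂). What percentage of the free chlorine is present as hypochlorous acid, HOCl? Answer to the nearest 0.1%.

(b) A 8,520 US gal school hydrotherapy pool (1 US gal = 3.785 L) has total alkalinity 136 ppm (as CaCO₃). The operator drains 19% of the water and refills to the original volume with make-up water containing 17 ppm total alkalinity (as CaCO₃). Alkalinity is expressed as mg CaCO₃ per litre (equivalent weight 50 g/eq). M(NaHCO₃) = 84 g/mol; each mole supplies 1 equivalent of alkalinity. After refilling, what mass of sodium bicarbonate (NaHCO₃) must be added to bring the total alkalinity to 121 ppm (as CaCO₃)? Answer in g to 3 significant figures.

(a) 59.7%; (b) 412 g

(a) [OCl⁻]/[HOCl] = 10^(pH − pKa) = 10^(7.24 − 7.41) = 10^-0.17 = 0.6761.
(a) Fraction as HOCl = 1 / (1 + 0.6761) = 0.5966.

(b) Volume: 8,520 US gal × 3.785 L/gal = 32,248 L.
(b) After draining 19% and refilling: 136 × 0.81 + 17 × 0.19 = 113.39 ppm.
(b) Deficit to target: 121 − 113.39 = 7.61 mg/L.
(b) As CaCO₃: 7.61 mg/L × 32,248 L = 245.4 g; ÷ 50 g/eq ÷ 1 = 4.908 mol NaHCO₃.
(b) Mass: 4.908 × 84 = 412.3 g.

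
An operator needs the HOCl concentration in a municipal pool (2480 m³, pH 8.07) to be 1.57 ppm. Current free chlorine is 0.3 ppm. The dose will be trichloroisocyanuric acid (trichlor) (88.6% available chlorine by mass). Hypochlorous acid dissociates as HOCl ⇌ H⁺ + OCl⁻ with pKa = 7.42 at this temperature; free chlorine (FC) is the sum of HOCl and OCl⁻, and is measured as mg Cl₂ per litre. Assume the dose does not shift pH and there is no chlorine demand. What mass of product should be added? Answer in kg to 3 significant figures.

Volume: 2480 m³ = 2,480,000 L.
[OCl⁻]/[HOCl] = 10^(pH − pKa) = 10^(8.07 − 7.42) = 4.467; fraction as HOCl = 1/(1 + 4.467) = 0.1829.
Free chlorine required for 1.57 ppm HOCl: 1.57 / 0.1829 = 8.583 ppm.
FC to add: 8.583 − 0.3 = 8.283 mg/L as Cl₂.
Cl₂ equivalent: 8.283 mg/L × 2,480,000 L = 20,540 g.
Product at 88.6% available Cl: 20,540 / 0.886 = 23,180 g.

23.2 kg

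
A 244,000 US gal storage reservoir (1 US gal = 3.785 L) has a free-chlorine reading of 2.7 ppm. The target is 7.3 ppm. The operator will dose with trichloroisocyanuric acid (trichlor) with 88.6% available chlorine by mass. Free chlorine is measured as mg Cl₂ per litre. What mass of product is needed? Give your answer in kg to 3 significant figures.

4.79 kg

Volume: 244,000 US gal × 3.785 L/gal = 923,540 L.
Chlorine deficit: 7.3 − 2.7 = 4.6 ppm = 4.6 mg/L as Cl₂.
Cl₂ equivalent needed: 4.6 mg/L × 923,540 L = 4,248,000 mg = 4248 g.
Product at 88.6% available chlorine: 4248 / 0.886 = 4795 g.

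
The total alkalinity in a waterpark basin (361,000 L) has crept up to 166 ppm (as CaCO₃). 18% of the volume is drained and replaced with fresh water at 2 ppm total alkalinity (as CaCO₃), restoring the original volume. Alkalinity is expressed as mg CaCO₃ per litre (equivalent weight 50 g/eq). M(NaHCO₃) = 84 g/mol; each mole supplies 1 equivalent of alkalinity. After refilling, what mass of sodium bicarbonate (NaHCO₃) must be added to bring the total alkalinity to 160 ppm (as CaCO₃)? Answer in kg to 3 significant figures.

After draining 18% and refilling: 166 × 0.82 + 2 × 0.18 = 136.48 ppm.
Deficit to target: 160 − 136.48 = 23.52 mg/L.
As CaCO₃: 23.52 mg/L × 361,000 L = 8491 g; ÷ 50 g/eq ÷ 1 = 169.8 mol NaHCO₃.
Mass: 169.8 × 84 = 14,260 g.

14.3 kg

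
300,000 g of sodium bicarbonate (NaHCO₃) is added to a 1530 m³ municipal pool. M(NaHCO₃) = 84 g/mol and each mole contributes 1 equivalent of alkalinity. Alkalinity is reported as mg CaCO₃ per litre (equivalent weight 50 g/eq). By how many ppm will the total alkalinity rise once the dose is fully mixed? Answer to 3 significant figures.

Volume: 1530 m³ = 1,530,000 L.
Moles of NaHCO₃: 300,000 g ÷ 84 g/mol = 3571 mol → 3571 eq of alkalinity.
As CaCO₃: 3571 eq × 50 g/eq = 178,600 g.
Rise: 178,600 g / 1,530,000 L × 1000 = 116.7 mg/L.

117 ppm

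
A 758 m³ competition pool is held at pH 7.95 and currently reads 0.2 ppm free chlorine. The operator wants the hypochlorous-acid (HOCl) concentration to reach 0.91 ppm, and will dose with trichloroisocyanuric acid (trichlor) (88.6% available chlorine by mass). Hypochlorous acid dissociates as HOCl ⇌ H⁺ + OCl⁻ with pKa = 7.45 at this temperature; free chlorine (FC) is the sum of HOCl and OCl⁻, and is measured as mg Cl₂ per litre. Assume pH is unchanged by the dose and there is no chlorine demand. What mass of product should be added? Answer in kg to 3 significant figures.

Volume: 758 m³ = 758,000 L.
[OCl⁻]/[HOCl] = 10^(pH − pKa) = 10^(7.95 − 7.45) = 3.162; fraction as HOCl = 1/(1 + 3.162) = 0.2403.
Free chlorine required for 0.91 ppm HOCl: 0.91 / 0.2403 = 3.788 ppm.
FC to add: 3.788 − 0.2 = 3.588 mg/L as Cl₂.
Cl₂ equivalent: 3.588 mg/L × 758,000 L = 2719 g.
Product at 88.6% available Cl: 2719 / 0.886 = 3069 g.

3.07 kg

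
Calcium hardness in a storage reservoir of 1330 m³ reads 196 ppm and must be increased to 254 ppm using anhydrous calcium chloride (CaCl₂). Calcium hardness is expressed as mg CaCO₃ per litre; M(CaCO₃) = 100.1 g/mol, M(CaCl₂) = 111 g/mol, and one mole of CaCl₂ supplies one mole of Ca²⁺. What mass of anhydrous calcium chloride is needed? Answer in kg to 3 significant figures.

85.5 kg

Volume: 1330 m³ = 1,330,000 L.
Hardness to add: (254 − 196) = 58 mg/L as CaCO₃ × 1,330,000 L = 77,140 g as CaCO₃.
Moles of Ca²⁺ (1 mol Ca²⁺ ≡ 1 mol CaCO₃): 77,140 / 100.1 g/mol = 770.6 mol.
Mass of CaCl₂: 770.6 × 111 = 85,540 g.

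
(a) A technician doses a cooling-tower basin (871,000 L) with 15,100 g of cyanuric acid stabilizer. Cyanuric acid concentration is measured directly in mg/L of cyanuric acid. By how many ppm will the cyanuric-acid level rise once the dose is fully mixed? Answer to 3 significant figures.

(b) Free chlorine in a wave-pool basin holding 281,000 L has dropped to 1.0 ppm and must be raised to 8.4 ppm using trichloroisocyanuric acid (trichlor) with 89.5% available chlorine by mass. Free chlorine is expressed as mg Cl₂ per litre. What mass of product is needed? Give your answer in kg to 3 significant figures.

(a) Rise: 15,100 g / 871,000 L × 1000 = 17.34 mg/L.

(b) Chlorine deficit: 8.4 − 1.0 = 7.4 ppm = 7.4 mg/L as Cl₂.
(b) Cl₂ equivalent needed: 7.4 mg/L × 281,000 L = 2,079,000 mg = 2079 g.
(b) Product at 89.5% available chlorine: 2079 / 0.895 = 2323 g.

(a) 17.3 ppm; (b) 2.32 kg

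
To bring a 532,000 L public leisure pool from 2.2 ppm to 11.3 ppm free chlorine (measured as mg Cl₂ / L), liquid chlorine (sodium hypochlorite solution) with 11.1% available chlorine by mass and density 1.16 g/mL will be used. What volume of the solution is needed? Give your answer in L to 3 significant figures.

Chlorine deficit: 11.3 − 2.2 = 9.1 ppm = 9.1 mg/L as Cl₂.
Cl₂ equivalent needed: 9.1 mg/L × 532,000 L = 4,841,000 mg = 4841 g.
Product at 11.1% available chlorine: 4841 / 0.111 = 43,610 g.
Volume at density 1.16 g/mL: 43,610 g ÷ 1.16 g/mL = 37,600 mL.

37.6 L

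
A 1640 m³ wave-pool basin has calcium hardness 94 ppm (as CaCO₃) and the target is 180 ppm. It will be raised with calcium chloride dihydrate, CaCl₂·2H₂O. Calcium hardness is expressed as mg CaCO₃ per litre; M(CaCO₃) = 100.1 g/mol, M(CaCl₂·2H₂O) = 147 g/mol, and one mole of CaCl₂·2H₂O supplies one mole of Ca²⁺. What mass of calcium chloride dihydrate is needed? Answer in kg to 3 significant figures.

207 kg

Volume: 1640 m³ = 1,640,000 L.
Hardness to add: (180 − 94) = 86 mg/L as CaCO₃ × 1,640,000 L = 141,000 g as CaCO₃.
Moles of Ca²⁺ (1 mol Ca²⁺ ≡ 1 mol CaCO₃): 141,000 / 100.1 g/mol = 1409 mol.
Mass of CaCl₂·2H₂O: 1409 × 147 = 207,100 g.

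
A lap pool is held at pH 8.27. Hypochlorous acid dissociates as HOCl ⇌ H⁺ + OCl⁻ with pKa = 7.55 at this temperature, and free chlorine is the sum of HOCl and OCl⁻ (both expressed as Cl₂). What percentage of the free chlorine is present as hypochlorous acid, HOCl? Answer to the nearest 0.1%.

[OCl⁻]/[HOCl] = 10^(pH − pKa) = 10^(8.27 − 7.55) = 10^0.72 = 5.248.
Fraction as HOCl = 1 / (1 + 5.248) = 0.16.

16.0%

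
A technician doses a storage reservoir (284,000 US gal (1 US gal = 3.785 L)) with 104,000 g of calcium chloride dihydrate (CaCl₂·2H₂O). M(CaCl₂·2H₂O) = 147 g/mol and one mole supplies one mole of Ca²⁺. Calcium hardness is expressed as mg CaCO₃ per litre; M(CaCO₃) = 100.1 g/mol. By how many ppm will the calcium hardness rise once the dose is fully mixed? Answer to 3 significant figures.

65.9 ppm

Volume: 284,000 US gal × 3.785 L/gal = 1,074,940 L.
Moles of Ca²⁺: 104,000 g ÷ 147 g/mol = 707.5 mol.
As CaCO₃: 707.5 mol × 100.1 g/mol = 70,820 g.
Rise: 70,820 g / 1,074,940 L × 1000 = 65.88 mg/L.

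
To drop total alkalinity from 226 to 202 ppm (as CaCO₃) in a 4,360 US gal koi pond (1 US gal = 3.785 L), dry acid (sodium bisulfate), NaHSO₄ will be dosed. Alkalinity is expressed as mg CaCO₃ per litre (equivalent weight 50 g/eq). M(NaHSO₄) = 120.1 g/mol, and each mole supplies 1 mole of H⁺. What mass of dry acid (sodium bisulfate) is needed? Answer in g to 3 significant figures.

951 g

Volume: 4,360 US gal × 3.785 L/gal = 16,503 L.
Alkalinity to neutralize: (226 − 202) = 24 mg/L as CaCO₃ × 16,503 L = 396.1 g as CaCO₃.
Equivalents of H⁺ required: 396.1 ÷ 50 g/eq = 7.921 eq = 7.921 mol NaHSO₄.
Mass of NaHSO₄: 7.921 × 120.1 = 951.3 g.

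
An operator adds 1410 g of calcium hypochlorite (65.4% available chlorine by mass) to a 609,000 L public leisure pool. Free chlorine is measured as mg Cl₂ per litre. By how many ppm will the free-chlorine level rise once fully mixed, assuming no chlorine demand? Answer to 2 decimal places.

1.51 ppm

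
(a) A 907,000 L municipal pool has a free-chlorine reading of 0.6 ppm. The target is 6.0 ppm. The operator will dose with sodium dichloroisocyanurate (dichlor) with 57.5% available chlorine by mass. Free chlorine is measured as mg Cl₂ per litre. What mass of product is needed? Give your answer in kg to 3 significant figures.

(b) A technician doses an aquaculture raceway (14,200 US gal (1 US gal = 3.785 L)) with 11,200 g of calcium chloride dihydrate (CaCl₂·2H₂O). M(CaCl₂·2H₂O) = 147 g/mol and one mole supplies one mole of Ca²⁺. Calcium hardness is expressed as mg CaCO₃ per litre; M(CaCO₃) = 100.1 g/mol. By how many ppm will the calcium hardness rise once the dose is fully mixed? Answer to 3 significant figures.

(a) 8.52 kg; (b) 142 ppm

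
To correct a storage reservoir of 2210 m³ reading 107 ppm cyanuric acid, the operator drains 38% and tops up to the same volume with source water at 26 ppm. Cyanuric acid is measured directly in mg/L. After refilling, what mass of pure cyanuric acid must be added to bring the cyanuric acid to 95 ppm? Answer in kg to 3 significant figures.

41.5 kg

Volume: 2210 m³ = 2,210,000 L.
After draining 38% and refilling: 107 × 0.62 + 26 × 0.38 = 76.22 ppm.
Deficit to target: 95 − 76.22 = 18.78 mg/L.
Mass: 18.78 mg/L × 2,210,000 L = 41,500 g cyanuric acid.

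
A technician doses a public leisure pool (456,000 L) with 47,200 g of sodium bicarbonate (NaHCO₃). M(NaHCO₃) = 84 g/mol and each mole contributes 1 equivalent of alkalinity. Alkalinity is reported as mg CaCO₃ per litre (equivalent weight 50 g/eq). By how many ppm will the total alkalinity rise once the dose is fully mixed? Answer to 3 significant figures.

Moles of NaHCO₃: 47,200 g ÷ 84 g/mol = 561.9 mol → 561.9 eq of alkalinity.
As CaCO₃: 561.9 eq × 50 g/eq = 28,100 g.
Rise: 28,100 g / 456,000 L × 1000 = 61.61 mg/L.

61.6 ppm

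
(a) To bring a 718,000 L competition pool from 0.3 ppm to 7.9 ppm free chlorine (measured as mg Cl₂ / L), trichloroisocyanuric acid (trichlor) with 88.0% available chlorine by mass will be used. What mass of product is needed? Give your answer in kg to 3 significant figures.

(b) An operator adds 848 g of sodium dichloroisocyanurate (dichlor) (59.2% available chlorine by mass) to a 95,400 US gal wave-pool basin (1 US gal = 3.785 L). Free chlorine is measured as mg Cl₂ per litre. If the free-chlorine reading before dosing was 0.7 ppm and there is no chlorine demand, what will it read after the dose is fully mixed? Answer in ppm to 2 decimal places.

(a) Chlorine deficit: 7.9 − 0.3 = 7.6 ppm = 7.6 mg/L as Cl₂.
(a) Cl₂ equivalent needed: 7.6 mg/L × 718,000 L = 5,457,000 mg = 5457 g.
(a) Product at 88.0% available chlorine: 5457 / 0.88 = 6201 g.

(b) Volume: 95,400 US gal × 3.785 L/gal = 361,089 L.
(b) Available chlorine delivered: 848 g × 0.592 = 502 g as Cl₂.
(b) Concentration rise: 502 g / 361,089 L = 1.39 mg/L = 1.39 ppm.
(b) Final FC: 0.7 + 1.39 = 2.09 ppm.

(a) 6.20 kg; (b) 2.09 ppm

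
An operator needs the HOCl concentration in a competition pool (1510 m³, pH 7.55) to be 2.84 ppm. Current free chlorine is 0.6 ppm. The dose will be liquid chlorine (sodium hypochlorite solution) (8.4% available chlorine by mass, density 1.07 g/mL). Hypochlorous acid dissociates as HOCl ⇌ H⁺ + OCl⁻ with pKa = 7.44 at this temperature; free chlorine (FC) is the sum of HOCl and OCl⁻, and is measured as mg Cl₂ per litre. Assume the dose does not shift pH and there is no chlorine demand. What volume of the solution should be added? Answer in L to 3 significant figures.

99.1 L

Volume: 1510 m³ = 1,510,000 L.
[OCl⁻]/[HOCl] = 10^(pH − pKa) = 10^(7.55 − 7.44) = 1.288; fraction as HOCl = 1/(1 + 1.288) = 0.437.
Free chlorine required for 2.84 ppm HOCl: 2.84 / 0.437 = 6.499 ppm.
FC to add: 6.499 − 0.6 = 5.899 mg/L as Cl₂.
Cl₂ equivalent: 5.899 mg/L × 1,510,000 L = 8907 g.
Product at 8.4% available Cl: 8907 / 0.084 = 106,000 g.
Volume: 106,000 g ÷ 1.07 g/mL = 99,100 mL.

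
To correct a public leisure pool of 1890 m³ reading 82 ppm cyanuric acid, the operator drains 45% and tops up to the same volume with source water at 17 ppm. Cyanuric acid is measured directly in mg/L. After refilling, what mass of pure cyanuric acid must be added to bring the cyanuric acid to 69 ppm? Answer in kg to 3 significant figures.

Volume: 1890 m³ = 1,890,000 L.
After draining 45% and refilling: 82 × 0.55 + 17 × 0.45 = 52.75 ppm.
Deficit to target: 69 − 52.75 = 16.25 mg/L.
Mass: 16.25 mg/L × 1,890,000 L = 30,710 g cyanuric acid.

30.7 kg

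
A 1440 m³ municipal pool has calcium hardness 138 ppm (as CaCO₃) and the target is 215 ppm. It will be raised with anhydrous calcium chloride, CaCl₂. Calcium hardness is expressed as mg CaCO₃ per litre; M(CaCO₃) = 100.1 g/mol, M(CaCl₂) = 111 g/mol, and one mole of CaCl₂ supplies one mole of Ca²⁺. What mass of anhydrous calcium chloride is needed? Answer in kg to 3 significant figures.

Volume: 1440 m³ = 1,440,000 L.
Hardness to add: (215 − 138) = 77 mg/L as CaCO₃ × 1,440,000 L = 110,900 g as CaCO₃.
Moles of Ca²⁺ (1 mol Ca²⁺ ≡ 1 mol CaCO₃): 110,900 / 100.1 g/mol = 1108 mol.
Mass of CaCl₂: 1108 × 111 = 123,000 g.

123 kg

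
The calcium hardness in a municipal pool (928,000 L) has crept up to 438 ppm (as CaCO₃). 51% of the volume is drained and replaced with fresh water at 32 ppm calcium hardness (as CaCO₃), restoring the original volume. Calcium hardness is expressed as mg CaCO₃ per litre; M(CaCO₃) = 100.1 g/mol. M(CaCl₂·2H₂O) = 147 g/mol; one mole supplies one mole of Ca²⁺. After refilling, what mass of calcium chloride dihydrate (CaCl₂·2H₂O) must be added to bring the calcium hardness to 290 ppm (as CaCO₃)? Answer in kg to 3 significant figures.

After draining 51% and refilling: 438 × 0.49 + 32 × 0.51 = 230.94 ppm.
Deficit to target: 290 − 230.94 = 59.06 mg/L.
As CaCO₃: 59.06 mg/L × 928,000 L = 54,810 g; ÷ 100.1 = 547.5 mol Ca²⁺.
Mass: 547.5 × 147 = 80,490 g.

80.5 kg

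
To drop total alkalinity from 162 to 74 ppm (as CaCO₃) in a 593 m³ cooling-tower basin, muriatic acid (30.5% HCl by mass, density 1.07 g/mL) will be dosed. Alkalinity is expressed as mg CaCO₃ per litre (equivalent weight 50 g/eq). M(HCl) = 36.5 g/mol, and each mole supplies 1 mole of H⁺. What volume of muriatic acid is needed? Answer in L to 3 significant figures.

117 L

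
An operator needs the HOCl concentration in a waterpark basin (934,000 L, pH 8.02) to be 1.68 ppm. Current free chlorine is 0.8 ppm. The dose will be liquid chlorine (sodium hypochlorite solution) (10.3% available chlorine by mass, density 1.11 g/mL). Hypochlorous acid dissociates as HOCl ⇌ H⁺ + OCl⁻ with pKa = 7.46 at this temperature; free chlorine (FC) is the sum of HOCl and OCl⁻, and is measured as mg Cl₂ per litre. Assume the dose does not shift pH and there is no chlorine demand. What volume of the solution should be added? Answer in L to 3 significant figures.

[OCl⁻]/[HOCl] = 10^(pH − pKa) = 10^(8.02 − 7.46) = 3.631; fraction as HOCl = 1/(1 + 3.631) = 0.2159.
Free chlorine required for 1.68 ppm HOCl: 1.68 / 0.2159 = 7.78 ppm.
FC to add: 7.78 − 0.8 = 6.98 mg/L as Cl₂.
Cl₂ equivalent: 6.98 mg/L × 934,000 L = 6519 g.
Product at 10.3% available Cl: 6519 / 0.103 = 63,290 g.
Volume: 63,290 g ÷ 1.11 g/mL = 57,020 mL.

57.0 L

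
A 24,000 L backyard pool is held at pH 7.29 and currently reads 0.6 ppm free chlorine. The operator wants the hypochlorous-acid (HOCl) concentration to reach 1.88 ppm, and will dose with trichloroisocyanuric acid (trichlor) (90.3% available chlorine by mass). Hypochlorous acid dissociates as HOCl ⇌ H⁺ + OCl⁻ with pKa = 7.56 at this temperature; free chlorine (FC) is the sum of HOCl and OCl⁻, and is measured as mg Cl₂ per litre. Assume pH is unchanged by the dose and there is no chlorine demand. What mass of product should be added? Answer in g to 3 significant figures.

60.9 g

[OCl⁻]/[HOCl] = 10^(pH − pKa) = 10^(7.29 − 7.56) = 0.537; fraction as HOCl = 1/(1 + 0.537) = 0.6506.
Free chlorine required for 1.88 ppm HOCl: 1.88 / 0.6506 = 2.89 ppm.
FC to add: 2.89 − 0.6 = 2.29 mg/L as Cl₂.
Cl₂ equivalent: 2.29 mg/L × 24,000 L = 54.95 g.
Product at 90.3% available Cl: 54.95 / 0.903 = 60.85 g.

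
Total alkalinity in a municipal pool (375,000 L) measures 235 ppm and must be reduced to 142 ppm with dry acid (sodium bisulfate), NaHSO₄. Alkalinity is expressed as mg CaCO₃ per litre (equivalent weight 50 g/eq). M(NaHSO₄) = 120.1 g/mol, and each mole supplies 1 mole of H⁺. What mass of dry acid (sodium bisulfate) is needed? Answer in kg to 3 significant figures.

Alkalinity to neutralize: (235 − 142) = 93 mg/L as CaCO₃ × 375,000 L = 34,880 g as CaCO₃.
Equivalents of H⁺ required: 34,880 ÷ 50 g/eq = 697.5 eq = 697.5 mol NaHSO₄.
Mass of NaHSO₄: 697.5 × 120.1 = 83,770 g.

83.8 kg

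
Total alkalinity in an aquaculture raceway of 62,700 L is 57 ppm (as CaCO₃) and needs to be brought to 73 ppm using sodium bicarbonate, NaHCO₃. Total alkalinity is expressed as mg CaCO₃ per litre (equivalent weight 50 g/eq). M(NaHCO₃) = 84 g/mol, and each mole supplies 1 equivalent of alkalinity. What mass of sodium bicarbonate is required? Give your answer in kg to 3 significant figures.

1.69 kg

Alkalinity to add: (73 − 57) = 16 mg/L as CaCO₃ × 62,700 L = 1003 g as CaCO₃.
Equivalents: 1003 g ÷ 50 g/eq = 20.06 eq.
NaHCO₃ supplies 1 eq per mole → 20.06 mol.
Mass: 20.06 mol × 84 g/mol = 1685 g.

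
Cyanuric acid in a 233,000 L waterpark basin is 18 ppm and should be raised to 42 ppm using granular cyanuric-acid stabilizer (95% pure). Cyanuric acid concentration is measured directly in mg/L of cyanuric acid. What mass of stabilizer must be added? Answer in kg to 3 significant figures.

5.89 kg

CYA to add: (42 − 18) = 24 mg/L × 233,000 L = 5592 g cyanuric acid.
At 95% purity: 5592 / 0.95 = 5886 g product.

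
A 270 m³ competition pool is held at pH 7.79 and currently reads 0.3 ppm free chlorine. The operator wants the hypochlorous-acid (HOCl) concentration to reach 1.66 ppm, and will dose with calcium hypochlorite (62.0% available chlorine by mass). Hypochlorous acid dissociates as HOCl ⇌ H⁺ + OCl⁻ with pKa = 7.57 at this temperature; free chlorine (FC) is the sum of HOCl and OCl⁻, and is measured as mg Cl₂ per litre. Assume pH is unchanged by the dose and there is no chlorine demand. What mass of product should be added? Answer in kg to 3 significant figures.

1.79 kg

Volume: 270 m³ = 270,000 L.
[OCl⁻]/[HOCl] = 10^(pH − pKa) = 10^(7.79 − 7.57) = 1.66; fraction as HOCl = 1/(1 + 1.66) = 0.376.
Free chlorine required for 1.66 ppm HOCl: 1.66 / 0.376 = 4.415 ppm.
FC to add: 4.415 − 0.3 = 4.115 mg/L as Cl₂.
Cl₂ equivalent: 4.115 mg/L × 270,000 L = 1111 g.
Product at 62.0% available Cl: 1111 / 0.62 = 1792 g.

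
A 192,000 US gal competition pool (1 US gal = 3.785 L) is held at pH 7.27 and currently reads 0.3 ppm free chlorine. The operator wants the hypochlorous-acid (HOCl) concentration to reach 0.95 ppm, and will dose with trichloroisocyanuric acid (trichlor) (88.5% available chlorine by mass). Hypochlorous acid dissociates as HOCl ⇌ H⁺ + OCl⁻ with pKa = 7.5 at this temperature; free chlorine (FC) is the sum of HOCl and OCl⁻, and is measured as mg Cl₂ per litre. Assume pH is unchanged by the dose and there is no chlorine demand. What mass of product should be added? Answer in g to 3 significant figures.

Volume: 192,000 US gal × 3.785 L/gal = 726,720 L.
[OCl⁻]/[HOCl] = 10^(pH − pKa) = 10^(7.27 − 7.5) = 0.5888; fraction as HOCl = 1/(1 + 0.5888) = 0.6294.
Free chlorine required for 0.95 ppm HOCl: 0.95 / 0.6294 = 1.509 ppm.
FC to add: 1.509 − 0.3 = 1.209 mg/L as Cl₂.
Cl₂ equivalent: 1.209 mg/L × 726,720 L = 878.9 g.
Product at 88.5% available Cl: 878.9 / 0.885 = 993.1 g.

993 g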